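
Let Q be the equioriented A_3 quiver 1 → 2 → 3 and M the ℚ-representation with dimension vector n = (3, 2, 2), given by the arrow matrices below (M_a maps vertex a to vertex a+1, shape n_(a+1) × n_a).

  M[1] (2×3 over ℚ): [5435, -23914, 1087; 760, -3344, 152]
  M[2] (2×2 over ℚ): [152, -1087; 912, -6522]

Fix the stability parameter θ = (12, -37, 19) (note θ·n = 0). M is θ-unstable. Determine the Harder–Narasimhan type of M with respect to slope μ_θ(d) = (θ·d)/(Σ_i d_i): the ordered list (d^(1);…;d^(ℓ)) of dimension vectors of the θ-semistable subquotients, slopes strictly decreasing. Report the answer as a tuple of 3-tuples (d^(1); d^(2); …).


Interval decomposition of M: I[1,1]^2, I[1,2], I[2,3], I[3,3].
HN type (ℓ=4): μ^(1)=19; μ^(2)=12; μ^(3)=-25/2; μ^(4)=-37

((0, 0, 2); (2, 0, 0); (1, 1, 0); (0, 1, 0))


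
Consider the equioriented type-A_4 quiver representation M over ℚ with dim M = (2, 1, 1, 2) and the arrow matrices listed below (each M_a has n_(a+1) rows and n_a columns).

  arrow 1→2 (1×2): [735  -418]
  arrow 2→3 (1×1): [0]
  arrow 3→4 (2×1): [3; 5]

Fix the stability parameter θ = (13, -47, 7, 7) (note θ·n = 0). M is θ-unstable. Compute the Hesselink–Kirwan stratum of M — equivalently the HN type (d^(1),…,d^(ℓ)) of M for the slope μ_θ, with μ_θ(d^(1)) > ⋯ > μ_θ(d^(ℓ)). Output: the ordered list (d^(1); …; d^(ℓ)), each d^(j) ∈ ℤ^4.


Interval decomposition of M: I[1,1], I[1,2], I[3,4], I[4,4].
HN type (ℓ=3): μ^(1)=13; μ^(2)=7; μ^(3)=-17

((1, 0, 0, 0); (0, 0, 1, 2); (1, 1, 0, 0))


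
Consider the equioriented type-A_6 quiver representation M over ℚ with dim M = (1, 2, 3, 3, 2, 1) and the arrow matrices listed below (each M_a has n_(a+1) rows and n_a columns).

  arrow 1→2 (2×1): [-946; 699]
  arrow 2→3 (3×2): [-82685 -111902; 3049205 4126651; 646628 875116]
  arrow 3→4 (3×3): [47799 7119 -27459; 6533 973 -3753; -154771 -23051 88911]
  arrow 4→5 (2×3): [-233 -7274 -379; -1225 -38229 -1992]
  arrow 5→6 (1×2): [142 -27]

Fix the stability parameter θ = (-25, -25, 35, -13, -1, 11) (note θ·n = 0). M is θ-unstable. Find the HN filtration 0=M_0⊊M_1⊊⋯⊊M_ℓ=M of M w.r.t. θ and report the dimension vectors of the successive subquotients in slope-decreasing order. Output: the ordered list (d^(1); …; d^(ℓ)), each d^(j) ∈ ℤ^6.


Interval decomposition of M: I[1,4], I[2,3], I[3,3], I[4,5], I[4,6].
HN type (ℓ=5): μ^(1)=35; μ^(2)=11; μ^(3)=-1; μ^(4)=-13; μ^(5)=-25

((0, 0, 2, 0, 0, 0); (0, 0, 1, 1, 0, 1); (0, 0, 0, 0, 2, 0); (0, 0, 0, 2, 0, 0); (1, 2, 0, 0, 0, 0))


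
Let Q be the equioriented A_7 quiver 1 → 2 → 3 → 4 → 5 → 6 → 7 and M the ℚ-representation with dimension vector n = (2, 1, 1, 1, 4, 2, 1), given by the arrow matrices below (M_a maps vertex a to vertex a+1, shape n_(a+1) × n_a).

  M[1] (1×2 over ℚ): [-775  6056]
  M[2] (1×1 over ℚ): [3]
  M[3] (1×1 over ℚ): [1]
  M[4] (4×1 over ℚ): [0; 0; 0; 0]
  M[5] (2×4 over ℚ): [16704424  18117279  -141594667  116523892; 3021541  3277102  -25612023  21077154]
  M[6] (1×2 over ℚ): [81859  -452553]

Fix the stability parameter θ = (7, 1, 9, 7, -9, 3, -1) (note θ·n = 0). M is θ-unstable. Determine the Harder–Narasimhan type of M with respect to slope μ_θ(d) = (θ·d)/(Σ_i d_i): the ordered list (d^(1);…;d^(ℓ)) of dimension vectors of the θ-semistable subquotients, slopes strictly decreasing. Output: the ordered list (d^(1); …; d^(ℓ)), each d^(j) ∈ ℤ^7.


Interval decomposition of M: I[1,1], I[1,4], I[5,5]^2, I[5,6], I[5,7].
HN type (ℓ=6): μ^(1)=8; μ^(2)=7; μ^(3)=4; μ^(4)=3; μ^(5)=1; μ^(6)=-9

((0, 0, 1, 1, 0, 0, 0); (1, 0, 0, 0, 0, 0, 0); (1, 1, 0, 0, 0, 0, 0); (0, 0, 0, 0, 0, 1, 0); (0, 0, 0, 0, 0, 1, 1); (0, 0, 0, 0, 4, 0, 0))


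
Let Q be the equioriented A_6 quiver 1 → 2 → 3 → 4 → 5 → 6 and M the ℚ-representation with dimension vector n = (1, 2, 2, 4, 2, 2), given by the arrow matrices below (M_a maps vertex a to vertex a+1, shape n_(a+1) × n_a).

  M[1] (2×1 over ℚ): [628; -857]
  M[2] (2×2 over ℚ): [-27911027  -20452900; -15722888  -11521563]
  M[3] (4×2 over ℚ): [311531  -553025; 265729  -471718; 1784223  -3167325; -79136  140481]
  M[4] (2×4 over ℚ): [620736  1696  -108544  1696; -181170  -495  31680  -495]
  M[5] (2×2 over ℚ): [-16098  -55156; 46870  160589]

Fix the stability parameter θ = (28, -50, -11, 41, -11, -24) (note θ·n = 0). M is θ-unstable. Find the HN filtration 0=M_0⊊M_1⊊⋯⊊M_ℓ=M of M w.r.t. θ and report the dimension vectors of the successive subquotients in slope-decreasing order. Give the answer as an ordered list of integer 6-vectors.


Interval decomposition of M: I[1,6], I[2,4], I[4,4]^2, I[5,6].
HN type (ℓ=5): μ^(1)=41; μ^(2)=2; μ^(3)=-11; μ^(4)=-35/2; μ^(5)=-50

((0, 0, 0, 3, 0, 0); (0, 0, 0, 1, 1, 1); (1, 1, 2, 0, 0, 0); (0, 0, 0, 0, 1, 1); (0, 1, 0, 0, 0, 0))


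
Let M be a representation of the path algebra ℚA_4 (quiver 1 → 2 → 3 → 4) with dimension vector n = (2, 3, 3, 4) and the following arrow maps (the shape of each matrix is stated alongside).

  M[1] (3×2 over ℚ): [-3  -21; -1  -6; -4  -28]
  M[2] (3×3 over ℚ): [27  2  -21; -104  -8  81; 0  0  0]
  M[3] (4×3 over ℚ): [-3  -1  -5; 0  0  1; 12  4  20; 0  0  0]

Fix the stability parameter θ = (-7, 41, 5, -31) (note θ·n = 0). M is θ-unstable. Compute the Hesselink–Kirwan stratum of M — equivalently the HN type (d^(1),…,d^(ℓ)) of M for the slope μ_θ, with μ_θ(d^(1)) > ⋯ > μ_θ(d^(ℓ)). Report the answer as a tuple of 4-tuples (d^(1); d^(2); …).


Barcode: M ≅ I[1,2], I[1,4], I[2,3], I[3,4], I[4,4]^2. HN layers by μ_θ (6 steps, strictly decreasing):
  μ^(1)=41; μ^(2)=23; μ^(3)=5; μ^(4)=-7; μ^(5)=-13; μ^(6)=-31

((0, 1, 0, 0); (0, 1, 1, 0); (0, 1, 1, 1); (2, 0, 0, 0); (0, 0, 1, 1); (0, 0, 0, 2))


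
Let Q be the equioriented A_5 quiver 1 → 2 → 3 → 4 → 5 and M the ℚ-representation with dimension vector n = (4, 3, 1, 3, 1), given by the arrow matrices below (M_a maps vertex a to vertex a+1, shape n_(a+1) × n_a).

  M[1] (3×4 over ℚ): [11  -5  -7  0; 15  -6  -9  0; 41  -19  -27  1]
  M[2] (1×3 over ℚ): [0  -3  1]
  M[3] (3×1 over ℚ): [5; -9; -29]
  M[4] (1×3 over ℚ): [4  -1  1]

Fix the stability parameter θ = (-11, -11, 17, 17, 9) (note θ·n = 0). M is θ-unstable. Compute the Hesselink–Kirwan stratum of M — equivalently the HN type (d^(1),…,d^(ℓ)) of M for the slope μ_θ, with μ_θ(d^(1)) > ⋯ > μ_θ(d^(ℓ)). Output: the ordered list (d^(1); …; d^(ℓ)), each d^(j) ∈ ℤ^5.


Barcode: M ≅ I[1,1], I[1,2]^2, I[1,4], I[4,4], I[4,5]. HN layers by μ_θ (3 steps, strictly decreasing):
  μ^(1)=17; μ^(2)=13; μ^(3)=-11

((0, 0, 1, 2, 0); (0, 0, 0, 1, 1); (4, 3, 0, 0, 0))


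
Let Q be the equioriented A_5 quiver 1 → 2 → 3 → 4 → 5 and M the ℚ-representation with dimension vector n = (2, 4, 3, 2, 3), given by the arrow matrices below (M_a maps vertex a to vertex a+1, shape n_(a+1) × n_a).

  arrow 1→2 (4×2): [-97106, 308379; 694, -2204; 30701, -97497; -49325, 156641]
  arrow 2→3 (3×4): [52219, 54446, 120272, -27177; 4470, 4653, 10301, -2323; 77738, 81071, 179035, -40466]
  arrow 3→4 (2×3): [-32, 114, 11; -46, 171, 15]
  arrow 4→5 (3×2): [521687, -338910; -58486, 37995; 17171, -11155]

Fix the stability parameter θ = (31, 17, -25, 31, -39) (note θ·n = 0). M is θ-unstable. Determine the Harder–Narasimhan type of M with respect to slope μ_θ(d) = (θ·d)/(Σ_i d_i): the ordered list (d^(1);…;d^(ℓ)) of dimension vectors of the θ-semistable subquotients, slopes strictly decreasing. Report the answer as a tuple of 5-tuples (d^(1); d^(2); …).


Barcode: M ≅ I[1,5]^2, I[2,2], I[2,3], I[5,5]. HN layers by μ_θ (4 steps, strictly decreasing):
  μ^(1)=17; μ^(2)=3; μ^(3)=-4; μ^(4)=-39

((0, 1, 0, 0, 0); (2, 2, 2, 2, 2); (0, 1, 1, 0, 0); (0, 0, 0, 0, 1))


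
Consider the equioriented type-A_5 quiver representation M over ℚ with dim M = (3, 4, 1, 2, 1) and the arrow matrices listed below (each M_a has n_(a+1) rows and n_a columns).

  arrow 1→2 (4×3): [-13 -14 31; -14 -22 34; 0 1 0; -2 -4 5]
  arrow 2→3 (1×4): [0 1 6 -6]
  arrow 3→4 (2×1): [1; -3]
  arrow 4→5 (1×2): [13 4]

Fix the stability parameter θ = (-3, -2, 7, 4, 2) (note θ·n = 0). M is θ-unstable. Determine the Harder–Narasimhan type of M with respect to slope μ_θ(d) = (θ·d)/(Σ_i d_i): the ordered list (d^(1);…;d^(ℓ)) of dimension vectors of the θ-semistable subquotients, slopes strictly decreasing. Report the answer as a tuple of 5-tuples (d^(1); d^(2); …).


Barcode: M ≅ I[1,2]^2, I[1,5], I[2,2], I[4,4]. HN layers by μ_θ (4 steps, strictly decreasing):
  μ^(1)=13/3; μ^(2)=4; μ^(3)=-2; μ^(4)=-3

((0, 0, 1, 1, 1); (0, 0, 0, 1, 0); (0, 4, 0, 0, 0); (3, 0, 0, 0, 0))


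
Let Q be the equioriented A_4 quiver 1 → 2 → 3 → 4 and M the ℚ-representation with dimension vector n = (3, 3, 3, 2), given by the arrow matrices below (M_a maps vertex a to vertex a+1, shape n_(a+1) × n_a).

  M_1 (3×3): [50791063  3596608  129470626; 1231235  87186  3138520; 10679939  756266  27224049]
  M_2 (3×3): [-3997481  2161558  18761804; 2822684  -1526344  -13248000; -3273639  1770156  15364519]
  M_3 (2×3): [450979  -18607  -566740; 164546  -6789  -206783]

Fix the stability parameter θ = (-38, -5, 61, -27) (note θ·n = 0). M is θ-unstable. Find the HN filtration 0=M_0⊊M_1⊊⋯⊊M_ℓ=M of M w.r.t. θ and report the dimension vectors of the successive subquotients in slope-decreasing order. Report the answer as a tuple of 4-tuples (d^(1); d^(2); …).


Via rank(M_{q-1}∘⋯∘M_p): M ≅ I[1,2], I[1,4]^2, I[3,3].
μ_θ-semistable layers: μ^(1)=61; μ^(2)=17; μ^(3)=-5; μ^(4)=-38

((0, 0, 1, 0); (0, 0, 2, 2); (0, 3, 0, 0); (3, 0, 0, 0))


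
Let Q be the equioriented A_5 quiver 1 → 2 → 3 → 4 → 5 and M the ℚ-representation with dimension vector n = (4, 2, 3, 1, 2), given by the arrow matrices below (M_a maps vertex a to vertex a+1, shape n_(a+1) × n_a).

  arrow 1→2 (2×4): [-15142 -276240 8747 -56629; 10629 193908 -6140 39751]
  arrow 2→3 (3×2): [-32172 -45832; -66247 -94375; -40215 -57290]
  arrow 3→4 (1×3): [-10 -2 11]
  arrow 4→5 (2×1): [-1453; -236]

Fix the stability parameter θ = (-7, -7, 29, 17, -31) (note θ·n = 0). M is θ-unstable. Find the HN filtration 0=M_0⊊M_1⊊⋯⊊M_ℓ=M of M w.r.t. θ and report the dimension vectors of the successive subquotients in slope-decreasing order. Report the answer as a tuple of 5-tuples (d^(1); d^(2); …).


Via rank(M_{q-1}∘⋯∘M_p): M ≅ I[1,1]^2, I[1,3], I[1,5], I[3,3], I[5,5].
μ_θ-semistable layers: μ^(1)=29; μ^(2)=5; μ^(3)=-7; μ^(4)=-31

((0, 0, 2, 0, 0); (0, 0, 1, 1, 1); (4, 2, 0, 0, 0); (0, 0, 0, 0, 1))


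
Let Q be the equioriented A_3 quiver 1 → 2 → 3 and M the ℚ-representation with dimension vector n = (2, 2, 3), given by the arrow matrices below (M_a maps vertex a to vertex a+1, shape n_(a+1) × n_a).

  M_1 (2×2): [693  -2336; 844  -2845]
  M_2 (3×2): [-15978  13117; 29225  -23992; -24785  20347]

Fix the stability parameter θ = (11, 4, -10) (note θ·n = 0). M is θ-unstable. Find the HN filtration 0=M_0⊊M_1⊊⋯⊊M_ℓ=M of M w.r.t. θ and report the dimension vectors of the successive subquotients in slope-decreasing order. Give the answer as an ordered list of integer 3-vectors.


Barcode: M ≅ I[1,3]^2, I[3,3]. HN layers by μ_θ (2 steps, strictly decreasing):
  μ^(1)=5/3; μ^(2)=-10

((2, 2, 2); (0, 0, 1))


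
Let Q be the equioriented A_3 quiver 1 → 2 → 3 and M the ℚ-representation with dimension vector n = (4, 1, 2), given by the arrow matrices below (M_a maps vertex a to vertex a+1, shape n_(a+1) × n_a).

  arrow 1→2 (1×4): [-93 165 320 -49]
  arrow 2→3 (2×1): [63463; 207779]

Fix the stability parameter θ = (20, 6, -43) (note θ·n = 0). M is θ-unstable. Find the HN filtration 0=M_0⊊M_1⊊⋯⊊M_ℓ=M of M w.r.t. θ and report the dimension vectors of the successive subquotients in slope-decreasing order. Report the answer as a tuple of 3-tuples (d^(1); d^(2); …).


Interval decomposition of M: I[1,1]^3, I[1,3], I[3,3].
HN type (ℓ=3): μ^(1)=20; μ^(2)=-17/3; μ^(3)=-43

((3, 0, 0); (1, 1, 1); (0, 0, 1))


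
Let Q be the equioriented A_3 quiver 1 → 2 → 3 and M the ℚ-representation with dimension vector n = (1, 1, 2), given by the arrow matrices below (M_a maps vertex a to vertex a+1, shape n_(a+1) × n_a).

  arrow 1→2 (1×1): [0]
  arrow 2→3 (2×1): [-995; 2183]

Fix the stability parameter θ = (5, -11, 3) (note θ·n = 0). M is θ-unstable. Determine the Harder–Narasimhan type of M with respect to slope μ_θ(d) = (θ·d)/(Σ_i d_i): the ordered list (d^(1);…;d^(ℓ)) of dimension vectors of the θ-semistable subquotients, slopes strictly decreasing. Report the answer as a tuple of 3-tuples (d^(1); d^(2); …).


Barcode: M ≅ I[1,1], I[2,3], I[3,3]. HN layers by μ_θ (3 steps, strictly decreasing):
  μ^(1)=5; μ^(2)=3; μ^(3)=-11

((1, 0, 0); (0, 0, 2); (0, 1, 0))


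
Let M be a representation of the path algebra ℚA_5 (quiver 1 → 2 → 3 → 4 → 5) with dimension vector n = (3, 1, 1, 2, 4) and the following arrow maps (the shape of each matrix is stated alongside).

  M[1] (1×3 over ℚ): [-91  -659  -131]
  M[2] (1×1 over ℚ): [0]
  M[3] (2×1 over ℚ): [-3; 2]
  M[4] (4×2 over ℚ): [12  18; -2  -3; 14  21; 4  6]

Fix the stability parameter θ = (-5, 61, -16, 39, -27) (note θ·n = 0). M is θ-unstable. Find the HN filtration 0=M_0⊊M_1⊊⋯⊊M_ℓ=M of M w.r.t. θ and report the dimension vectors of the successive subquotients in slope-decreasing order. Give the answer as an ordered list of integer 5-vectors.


Via rank(M_{q-1}∘⋯∘M_p): M ≅ I[1,1]^2, I[1,2], I[3,4], I[4,5], I[5,5]^3.
μ_θ-semistable layers: μ^(1)=61; μ^(2)=39; μ^(3)=6; μ^(4)=-5; μ^(5)=-16; μ^(6)=-27

((0, 1, 0, 0, 0); (0, 0, 0, 1, 0); (0, 0, 0, 1, 1); (3, 0, 0, 0, 0); (0, 0, 1, 0, 0); (0, 0, 0, 0, 3))


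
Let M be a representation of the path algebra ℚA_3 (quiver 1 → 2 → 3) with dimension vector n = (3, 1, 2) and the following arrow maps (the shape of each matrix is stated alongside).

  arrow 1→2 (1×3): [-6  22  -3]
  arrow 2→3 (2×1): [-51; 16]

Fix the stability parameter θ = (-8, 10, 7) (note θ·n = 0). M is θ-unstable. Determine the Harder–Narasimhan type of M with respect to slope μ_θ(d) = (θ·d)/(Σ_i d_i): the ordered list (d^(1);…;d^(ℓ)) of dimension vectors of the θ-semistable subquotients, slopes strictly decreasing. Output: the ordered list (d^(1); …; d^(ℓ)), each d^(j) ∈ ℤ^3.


Via rank(M_{q-1}∘⋯∘M_p): M ≅ I[1,1]^2, I[1,3], I[3,3].
μ_θ-semistable layers: μ^(1)=17/2; μ^(2)=7; μ^(3)=-8

((0, 1, 1); (0, 0, 1); (3, 0, 0))


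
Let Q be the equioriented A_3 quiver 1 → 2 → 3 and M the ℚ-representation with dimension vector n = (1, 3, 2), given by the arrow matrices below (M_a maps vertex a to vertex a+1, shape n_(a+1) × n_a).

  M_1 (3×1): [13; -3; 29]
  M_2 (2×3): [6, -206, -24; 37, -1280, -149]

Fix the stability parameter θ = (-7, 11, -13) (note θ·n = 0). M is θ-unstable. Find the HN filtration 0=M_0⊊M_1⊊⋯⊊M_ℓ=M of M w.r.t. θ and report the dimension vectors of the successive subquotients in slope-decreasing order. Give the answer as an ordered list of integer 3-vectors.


Via rank(M_{q-1}∘⋯∘M_p): M ≅ I[1,2], I[2,3]^2.
μ_θ-semistable layers: μ^(1)=11; μ^(2)=-1; μ^(3)=-7

((0, 1, 0); (0, 2, 2); (1, 0, 0))


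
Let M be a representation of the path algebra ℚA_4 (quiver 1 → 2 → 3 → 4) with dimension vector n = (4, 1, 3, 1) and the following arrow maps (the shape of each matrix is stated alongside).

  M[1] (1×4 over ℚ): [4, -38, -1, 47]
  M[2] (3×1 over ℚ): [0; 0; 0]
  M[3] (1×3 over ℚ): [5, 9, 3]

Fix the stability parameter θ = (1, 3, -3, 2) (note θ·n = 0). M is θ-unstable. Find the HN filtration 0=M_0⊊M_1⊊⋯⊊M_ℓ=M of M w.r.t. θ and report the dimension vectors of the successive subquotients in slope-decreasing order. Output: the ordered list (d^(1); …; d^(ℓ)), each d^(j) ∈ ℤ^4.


Via rank(M_{q-1}∘⋯∘M_p): M ≅ I[1,1]^3, I[1,2], I[3,3]^2, I[3,4].
μ_θ-semistable layers: μ^(1)=3; μ^(2)=2; μ^(3)=1; μ^(4)=-3

((0, 1, 0, 0); (0, 0, 0, 1); (4, 0, 0, 0); (0, 0, 3, 0))


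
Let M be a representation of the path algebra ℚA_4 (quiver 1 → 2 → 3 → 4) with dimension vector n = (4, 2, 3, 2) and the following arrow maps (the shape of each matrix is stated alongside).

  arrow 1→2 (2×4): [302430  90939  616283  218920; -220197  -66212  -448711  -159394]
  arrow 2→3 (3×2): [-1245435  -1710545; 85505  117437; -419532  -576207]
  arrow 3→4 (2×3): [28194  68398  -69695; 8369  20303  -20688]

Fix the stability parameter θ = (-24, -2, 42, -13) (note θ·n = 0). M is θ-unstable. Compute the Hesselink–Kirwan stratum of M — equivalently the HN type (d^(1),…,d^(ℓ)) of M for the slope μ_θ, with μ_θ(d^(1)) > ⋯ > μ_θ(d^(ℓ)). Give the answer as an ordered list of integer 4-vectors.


Via rank(M_{q-1}∘⋯∘M_p): M ≅ I[1,1]^2, I[1,4]^2, I[3,3].
μ_θ-semistable layers: μ^(1)=42; μ^(2)=29/2; μ^(3)=-2; μ^(4)=-24

((0, 0, 1, 0); (0, 0, 2, 2); (0, 2, 0, 0); (4, 0, 0, 0))


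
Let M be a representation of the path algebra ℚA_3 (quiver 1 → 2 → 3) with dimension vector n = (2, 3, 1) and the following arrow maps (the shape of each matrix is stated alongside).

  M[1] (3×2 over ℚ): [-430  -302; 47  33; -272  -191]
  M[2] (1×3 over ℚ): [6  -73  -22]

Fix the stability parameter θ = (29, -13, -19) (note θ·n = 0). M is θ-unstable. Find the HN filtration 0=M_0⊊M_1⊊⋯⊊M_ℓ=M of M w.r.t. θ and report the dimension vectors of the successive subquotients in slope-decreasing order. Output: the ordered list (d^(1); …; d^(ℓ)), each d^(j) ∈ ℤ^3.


Interval decomposition of M: I[1,2], I[1,3], I[2,2].
HN type (ℓ=3): μ^(1)=8; μ^(2)=-1; μ^(3)=-13

((1, 1, 0); (1, 1, 1); (0, 1, 0))


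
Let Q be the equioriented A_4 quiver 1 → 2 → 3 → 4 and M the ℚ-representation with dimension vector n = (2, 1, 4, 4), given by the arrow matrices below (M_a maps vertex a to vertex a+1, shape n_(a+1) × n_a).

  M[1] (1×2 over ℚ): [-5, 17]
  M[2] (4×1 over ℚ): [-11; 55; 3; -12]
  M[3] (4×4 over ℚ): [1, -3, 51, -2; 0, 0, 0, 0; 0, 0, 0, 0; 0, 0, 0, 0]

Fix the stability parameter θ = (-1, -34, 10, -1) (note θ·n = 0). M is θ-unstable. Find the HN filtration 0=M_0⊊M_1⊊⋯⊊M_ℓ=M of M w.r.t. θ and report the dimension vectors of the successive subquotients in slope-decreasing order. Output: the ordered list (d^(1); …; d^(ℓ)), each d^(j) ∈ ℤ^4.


Via rank(M_{q-1}∘⋯∘M_p): M ≅ I[1,1], I[1,4], I[3,3]^3, I[4,4]^3.
μ_θ-semistable layers: μ^(1)=10; μ^(2)=9/2; μ^(3)=-1; μ^(4)=-35/2

((0, 0, 3, 0); (0, 0, 1, 1); (1, 0, 0, 3); (1, 1, 0, 0))


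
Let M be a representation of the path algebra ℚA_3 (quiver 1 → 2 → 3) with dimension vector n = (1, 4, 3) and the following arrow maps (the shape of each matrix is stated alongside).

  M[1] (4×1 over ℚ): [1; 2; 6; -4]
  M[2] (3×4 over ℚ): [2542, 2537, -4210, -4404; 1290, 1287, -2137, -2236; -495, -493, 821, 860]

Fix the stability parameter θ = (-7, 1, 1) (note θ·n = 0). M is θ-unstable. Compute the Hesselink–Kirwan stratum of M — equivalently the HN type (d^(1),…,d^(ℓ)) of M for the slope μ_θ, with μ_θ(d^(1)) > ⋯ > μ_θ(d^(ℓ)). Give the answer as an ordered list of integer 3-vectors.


Interval decomposition of M: I[1,3], I[2,2], I[2,3]^2.
HN type (ℓ=2): μ^(1)=1; μ^(2)=-7

((0, 4, 3); (1, 0, 0))


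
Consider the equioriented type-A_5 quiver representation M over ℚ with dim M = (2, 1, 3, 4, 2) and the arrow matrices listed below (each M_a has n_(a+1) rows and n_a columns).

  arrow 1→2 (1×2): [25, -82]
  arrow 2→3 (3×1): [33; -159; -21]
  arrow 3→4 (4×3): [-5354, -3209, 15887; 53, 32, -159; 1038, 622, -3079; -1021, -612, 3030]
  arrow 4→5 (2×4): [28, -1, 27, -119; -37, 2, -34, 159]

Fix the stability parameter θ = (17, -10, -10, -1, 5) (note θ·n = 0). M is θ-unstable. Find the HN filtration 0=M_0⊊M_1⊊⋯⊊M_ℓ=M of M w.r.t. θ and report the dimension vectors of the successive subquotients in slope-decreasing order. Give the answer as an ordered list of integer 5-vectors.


Barcode: M ≅ I[1,1], I[1,5], I[3,4], I[3,5], I[4,4]. HN layers by μ_θ (4 steps, strictly decreasing):
  μ^(1)=17; μ^(2)=5; μ^(3)=-1; μ^(4)=-10

((1, 0, 0, 0, 0); (0, 0, 0, 0, 2); (1, 1, 1, 4, 0); (0, 0, 2, 0, 0))


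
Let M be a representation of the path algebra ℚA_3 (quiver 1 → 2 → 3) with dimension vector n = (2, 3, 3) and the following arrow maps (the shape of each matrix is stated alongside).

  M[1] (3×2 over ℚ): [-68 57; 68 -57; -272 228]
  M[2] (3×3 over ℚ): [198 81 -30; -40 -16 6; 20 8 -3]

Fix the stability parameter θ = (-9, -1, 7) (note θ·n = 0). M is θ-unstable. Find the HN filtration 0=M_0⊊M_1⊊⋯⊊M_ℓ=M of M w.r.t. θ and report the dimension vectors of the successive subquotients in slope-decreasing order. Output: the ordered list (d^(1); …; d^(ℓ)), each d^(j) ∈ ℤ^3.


Barcode: M ≅ I[1,1], I[1,3], I[2,2], I[2,3], I[3,3]. HN layers by μ_θ (3 steps, strictly decreasing):
  μ^(1)=7; μ^(2)=-1; μ^(3)=-9

((0, 0, 3); (0, 3, 0); (2, 0, 0))


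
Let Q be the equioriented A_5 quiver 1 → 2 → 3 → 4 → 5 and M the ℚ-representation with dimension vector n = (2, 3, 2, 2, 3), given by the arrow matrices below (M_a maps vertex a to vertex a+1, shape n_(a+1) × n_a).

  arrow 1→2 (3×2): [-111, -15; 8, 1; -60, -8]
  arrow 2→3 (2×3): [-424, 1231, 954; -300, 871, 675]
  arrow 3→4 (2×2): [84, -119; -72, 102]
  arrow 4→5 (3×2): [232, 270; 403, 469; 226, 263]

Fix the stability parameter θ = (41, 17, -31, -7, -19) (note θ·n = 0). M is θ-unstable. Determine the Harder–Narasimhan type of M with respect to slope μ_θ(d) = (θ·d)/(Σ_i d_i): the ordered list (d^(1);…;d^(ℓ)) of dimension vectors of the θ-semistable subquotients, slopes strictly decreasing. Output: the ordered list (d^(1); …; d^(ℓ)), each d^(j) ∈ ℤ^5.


Via rank(M_{q-1}∘⋯∘M_p): M ≅ I[1,2], I[1,5], I[2,3], I[4,5], I[5,5].
μ_θ-semistable layers: μ^(1)=29; μ^(2)=1/5; μ^(3)=-7; μ^(4)=-13; μ^(5)=-19

((1, 1, 0, 0, 0); (1, 1, 1, 1, 1); (0, 1, 1, 0, 0); (0, 0, 0, 1, 1); (0, 0, 0, 0, 1))


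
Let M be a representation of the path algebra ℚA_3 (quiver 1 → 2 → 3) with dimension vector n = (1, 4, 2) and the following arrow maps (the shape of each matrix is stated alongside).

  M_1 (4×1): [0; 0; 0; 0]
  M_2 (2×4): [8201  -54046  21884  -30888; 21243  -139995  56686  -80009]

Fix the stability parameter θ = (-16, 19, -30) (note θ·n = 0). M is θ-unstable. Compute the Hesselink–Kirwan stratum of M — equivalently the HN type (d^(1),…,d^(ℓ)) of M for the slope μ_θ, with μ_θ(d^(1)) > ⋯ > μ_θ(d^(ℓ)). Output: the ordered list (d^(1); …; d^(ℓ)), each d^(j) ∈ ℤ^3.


Barcode: M ≅ I[1,1], I[2,2]^2, I[2,3]^2. HN layers by μ_θ (3 steps, strictly decreasing):
  μ^(1)=19; μ^(2)=-11/2; μ^(3)=-16

((0, 2, 0); (0, 2, 2); (1, 0, 0))


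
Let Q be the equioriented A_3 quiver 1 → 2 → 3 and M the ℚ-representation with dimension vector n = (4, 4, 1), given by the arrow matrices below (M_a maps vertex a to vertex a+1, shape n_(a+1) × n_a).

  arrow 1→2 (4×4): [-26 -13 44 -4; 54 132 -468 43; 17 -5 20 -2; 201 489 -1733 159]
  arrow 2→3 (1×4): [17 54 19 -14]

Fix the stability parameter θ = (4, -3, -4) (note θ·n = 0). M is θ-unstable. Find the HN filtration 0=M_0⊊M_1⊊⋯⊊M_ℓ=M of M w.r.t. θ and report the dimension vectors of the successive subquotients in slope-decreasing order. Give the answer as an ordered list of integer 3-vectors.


Via rank(M_{q-1}∘⋯∘M_p): M ≅ I[1,2]^3, I[1,3].
μ_θ-semistable layers: μ^(1)=1/2; μ^(2)=-1

((3, 3, 0); (1, 1, 1))


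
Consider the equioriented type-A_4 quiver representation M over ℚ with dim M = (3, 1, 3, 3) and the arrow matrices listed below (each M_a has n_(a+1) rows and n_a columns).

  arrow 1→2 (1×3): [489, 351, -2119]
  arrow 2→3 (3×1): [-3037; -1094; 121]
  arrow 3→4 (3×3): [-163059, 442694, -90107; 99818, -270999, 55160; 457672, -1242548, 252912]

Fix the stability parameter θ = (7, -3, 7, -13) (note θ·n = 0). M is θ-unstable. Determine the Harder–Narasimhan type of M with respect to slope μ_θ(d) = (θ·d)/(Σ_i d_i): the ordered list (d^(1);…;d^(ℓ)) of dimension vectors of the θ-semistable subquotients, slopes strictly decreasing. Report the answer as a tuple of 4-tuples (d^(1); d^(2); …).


Via rank(M_{q-1}∘⋯∘M_p): M ≅ I[1,1]^2, I[1,3], I[3,4]^2, I[4,4].
μ_θ-semistable layers: μ^(1)=7; μ^(2)=2; μ^(3)=-3; μ^(4)=-13

((2, 0, 1, 0); (1, 1, 0, 0); (0, 0, 2, 2); (0, 0, 0, 1))


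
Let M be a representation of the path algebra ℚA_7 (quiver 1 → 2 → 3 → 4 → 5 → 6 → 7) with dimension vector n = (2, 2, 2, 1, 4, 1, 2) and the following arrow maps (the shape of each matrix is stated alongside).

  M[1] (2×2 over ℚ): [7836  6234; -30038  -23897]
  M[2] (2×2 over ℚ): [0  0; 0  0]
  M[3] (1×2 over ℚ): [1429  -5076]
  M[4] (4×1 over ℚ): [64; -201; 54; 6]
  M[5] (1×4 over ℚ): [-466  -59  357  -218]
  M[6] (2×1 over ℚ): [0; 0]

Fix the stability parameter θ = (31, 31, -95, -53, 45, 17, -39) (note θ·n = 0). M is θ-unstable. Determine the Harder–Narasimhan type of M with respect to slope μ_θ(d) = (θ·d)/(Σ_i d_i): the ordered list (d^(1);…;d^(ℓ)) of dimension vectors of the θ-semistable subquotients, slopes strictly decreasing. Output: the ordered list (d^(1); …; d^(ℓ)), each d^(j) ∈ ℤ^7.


Barcode: M ≅ I[1,1], I[1,2], I[2,2], I[3,3], I[3,6], I[5,5]^3, I[7,7]^2. HN layers by μ_θ (5 steps, strictly decreasing):
  μ^(1)=45; μ^(2)=31; μ^(3)=-39; μ^(4)=-53; μ^(5)=-95

((0, 0, 0, 0, 3, 0, 0); (2, 2, 0, 0, 1, 1, 0); (0, 0, 0, 0, 0, 0, 2); (0, 0, 0, 1, 0, 0, 0); (0, 0, 2, 0, 0, 0, 0))


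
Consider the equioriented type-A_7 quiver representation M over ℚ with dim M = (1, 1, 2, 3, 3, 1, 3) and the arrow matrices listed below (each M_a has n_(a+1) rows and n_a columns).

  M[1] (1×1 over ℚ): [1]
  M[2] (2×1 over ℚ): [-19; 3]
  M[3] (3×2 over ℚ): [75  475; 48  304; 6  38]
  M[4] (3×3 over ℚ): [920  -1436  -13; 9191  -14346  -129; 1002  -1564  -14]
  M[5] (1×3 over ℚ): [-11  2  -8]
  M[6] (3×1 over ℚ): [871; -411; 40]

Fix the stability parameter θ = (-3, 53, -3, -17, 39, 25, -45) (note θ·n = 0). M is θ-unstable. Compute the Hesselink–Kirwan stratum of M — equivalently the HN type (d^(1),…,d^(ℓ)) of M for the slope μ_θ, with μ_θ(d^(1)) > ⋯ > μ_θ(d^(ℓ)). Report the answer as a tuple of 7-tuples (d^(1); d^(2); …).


Via rank(M_{q-1}∘⋯∘M_p): M ≅ I[1,3], I[3,5], I[4,4], I[4,7], I[5,5], I[7,7]^2.
μ_θ-semistable layers: μ^(1)=39; μ^(2)=25; μ^(3)=19/3; μ^(4)=-3; μ^(5)=-10; μ^(6)=-17; μ^(7)=-45

((0, 0, 0, 0, 2, 0, 0); (0, 1, 1, 0, 0, 0, 0); (0, 0, 0, 0, 1, 1, 1); (1, 0, 0, 0, 0, 0, 0); (0, 0, 1, 1, 0, 0, 0); (0, 0, 0, 2, 0, 0, 0); (0, 0, 0, 0, 0, 0, 2))


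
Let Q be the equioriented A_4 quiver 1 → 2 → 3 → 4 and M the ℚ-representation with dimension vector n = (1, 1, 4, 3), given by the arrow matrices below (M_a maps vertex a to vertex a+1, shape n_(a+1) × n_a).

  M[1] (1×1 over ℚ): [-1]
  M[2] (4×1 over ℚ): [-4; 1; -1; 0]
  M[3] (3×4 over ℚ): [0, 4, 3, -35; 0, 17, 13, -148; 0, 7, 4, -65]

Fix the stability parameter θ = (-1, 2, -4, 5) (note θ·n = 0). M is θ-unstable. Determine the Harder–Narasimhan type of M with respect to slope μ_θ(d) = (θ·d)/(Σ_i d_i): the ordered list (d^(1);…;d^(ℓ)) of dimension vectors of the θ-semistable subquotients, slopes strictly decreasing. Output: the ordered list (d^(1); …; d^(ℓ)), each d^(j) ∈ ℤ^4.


Barcode: M ≅ I[1,4], I[3,3]^2, I[3,4], I[4,4]. HN layers by μ_θ (3 steps, strictly decreasing):
  μ^(1)=5; μ^(2)=-1; μ^(3)=-4

((0, 0, 0, 3); (1, 1, 1, 0); (0, 0, 3, 0))


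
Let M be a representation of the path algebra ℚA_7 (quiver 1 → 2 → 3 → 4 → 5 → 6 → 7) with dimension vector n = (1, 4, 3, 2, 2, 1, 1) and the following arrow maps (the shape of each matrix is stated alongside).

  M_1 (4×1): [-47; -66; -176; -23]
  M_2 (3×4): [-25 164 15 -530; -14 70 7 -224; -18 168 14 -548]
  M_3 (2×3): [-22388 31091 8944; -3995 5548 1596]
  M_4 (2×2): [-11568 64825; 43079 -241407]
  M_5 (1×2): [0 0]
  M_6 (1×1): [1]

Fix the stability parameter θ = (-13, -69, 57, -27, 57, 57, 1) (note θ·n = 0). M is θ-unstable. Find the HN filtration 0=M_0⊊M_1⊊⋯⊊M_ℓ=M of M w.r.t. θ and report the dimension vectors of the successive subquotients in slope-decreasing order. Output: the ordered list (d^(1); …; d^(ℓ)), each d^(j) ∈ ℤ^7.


Barcode: M ≅ I[1,5], I[2,2]^2, I[2,5], I[3,3], I[6,7]. HN layers by μ_θ (5 steps, strictly decreasing):
  μ^(1)=57; μ^(2)=29; μ^(3)=15; μ^(4)=-41; μ^(5)=-69

((0, 0, 1, 0, 2, 0, 0); (0, 0, 0, 0, 0, 1, 1); (0, 0, 2, 2, 0, 0, 0); (1, 1, 0, 0, 0, 0, 0); (0, 3, 0, 0, 0, 0, 0))


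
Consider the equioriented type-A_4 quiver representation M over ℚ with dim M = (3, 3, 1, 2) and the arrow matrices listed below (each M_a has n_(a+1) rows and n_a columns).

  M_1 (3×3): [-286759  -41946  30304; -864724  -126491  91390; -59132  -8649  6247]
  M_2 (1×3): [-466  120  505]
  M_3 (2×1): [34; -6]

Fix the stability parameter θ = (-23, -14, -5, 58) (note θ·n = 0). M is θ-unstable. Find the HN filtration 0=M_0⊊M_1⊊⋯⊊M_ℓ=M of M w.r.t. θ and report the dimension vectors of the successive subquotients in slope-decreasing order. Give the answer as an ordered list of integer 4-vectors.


Interval decomposition of M: I[1,2]^2, I[1,4], I[4,4].
HN type (ℓ=4): μ^(1)=58; μ^(2)=-5; μ^(3)=-14; μ^(4)=-23

((0, 0, 0, 2); (0, 0, 1, 0); (0, 3, 0, 0); (3, 0, 0, 0))


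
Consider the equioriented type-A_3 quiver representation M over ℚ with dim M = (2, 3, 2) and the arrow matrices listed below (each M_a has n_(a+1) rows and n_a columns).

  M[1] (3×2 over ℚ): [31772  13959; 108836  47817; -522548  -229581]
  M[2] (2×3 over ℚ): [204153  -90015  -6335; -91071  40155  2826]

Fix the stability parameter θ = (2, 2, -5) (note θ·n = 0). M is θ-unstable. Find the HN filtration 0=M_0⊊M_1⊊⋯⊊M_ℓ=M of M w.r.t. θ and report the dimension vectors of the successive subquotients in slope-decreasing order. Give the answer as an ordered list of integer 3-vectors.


Interval decomposition of M: I[1,1], I[1,3], I[2,2], I[2,3].
HN type (ℓ=3): μ^(1)=2; μ^(2)=-1/3; μ^(3)=-3/2

((1, 1, 0); (1, 1, 1); (0, 1, 1))


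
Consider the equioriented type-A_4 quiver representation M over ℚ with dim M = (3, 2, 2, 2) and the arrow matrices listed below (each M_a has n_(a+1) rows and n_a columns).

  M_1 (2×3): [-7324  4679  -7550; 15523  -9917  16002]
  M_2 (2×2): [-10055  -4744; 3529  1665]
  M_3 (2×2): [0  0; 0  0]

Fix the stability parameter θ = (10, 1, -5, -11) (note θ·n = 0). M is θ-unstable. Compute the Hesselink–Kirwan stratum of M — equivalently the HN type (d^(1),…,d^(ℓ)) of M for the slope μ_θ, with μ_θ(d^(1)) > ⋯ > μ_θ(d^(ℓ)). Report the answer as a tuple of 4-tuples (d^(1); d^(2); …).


Interval decomposition of M: I[1,1], I[1,3]^2, I[4,4]^2.
HN type (ℓ=3): μ^(1)=10; μ^(2)=2; μ^(3)=-11

((1, 0, 0, 0); (2, 2, 2, 0); (0, 0, 0, 2))


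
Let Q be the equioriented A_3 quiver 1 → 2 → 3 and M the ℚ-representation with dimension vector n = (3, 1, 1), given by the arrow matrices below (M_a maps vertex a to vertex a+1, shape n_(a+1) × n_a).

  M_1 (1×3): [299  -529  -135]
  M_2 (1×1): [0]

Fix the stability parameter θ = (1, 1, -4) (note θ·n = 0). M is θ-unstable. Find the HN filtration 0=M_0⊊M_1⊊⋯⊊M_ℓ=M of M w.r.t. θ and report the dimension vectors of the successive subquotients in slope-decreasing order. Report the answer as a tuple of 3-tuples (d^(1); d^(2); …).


Via rank(M_{q-1}∘⋯∘M_p): M ≅ I[1,1]^2, I[1,2], I[3,3].
μ_θ-semistable layers: μ^(1)=1; μ^(2)=-4

((3, 1, 0); (0, 0, 1))


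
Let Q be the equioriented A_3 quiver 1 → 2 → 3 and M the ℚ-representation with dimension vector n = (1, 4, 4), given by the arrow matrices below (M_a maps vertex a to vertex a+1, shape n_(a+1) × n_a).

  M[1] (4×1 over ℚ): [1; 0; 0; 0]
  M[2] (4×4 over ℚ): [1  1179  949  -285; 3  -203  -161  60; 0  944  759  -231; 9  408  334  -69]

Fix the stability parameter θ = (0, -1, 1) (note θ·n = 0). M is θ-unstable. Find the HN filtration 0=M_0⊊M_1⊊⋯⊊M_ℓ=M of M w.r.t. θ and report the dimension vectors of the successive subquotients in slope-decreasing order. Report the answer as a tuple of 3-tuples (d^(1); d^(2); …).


Barcode: M ≅ I[1,3], I[2,3]^3. HN layers by μ_θ (3 steps, strictly decreasing):
  μ^(1)=1; μ^(2)=-1/2; μ^(3)=-1

((0, 0, 4); (1, 1, 0); (0, 3, 0))


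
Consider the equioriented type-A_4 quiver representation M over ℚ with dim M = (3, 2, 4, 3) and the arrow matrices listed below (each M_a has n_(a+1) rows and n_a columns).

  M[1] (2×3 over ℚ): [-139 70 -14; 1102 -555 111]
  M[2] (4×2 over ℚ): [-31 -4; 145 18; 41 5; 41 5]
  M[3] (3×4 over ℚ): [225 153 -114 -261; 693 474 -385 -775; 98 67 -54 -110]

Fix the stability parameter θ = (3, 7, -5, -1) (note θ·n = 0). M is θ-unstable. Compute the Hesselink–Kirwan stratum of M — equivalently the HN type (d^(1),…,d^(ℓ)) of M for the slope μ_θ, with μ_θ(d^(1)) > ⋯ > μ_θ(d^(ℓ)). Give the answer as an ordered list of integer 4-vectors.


Barcode: M ≅ I[1,1], I[1,4]^2, I[3,3], I[3,4]. HN layers by μ_θ (4 steps, strictly decreasing):
  μ^(1)=3; μ^(2)=1; μ^(3)=-1; μ^(4)=-5

((1, 0, 0, 0); (2, 2, 2, 2); (0, 0, 0, 1); (0, 0, 2, 0))


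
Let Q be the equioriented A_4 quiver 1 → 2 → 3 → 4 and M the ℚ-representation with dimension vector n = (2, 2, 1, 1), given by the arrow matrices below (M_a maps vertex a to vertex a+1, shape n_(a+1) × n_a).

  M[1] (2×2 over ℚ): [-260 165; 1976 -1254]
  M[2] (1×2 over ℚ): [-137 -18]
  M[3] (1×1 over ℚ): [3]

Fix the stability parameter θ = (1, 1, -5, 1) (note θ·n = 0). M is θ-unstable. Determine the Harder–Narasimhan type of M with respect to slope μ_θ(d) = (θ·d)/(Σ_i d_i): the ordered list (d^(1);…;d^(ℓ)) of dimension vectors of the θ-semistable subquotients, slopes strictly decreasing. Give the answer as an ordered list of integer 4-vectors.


Barcode: M ≅ I[1,1], I[1,4], I[2,2]. HN layers by μ_θ (2 steps, strictly decreasing):
  μ^(1)=1; μ^(2)=-1

((1, 1, 0, 1); (1, 1, 1, 0))


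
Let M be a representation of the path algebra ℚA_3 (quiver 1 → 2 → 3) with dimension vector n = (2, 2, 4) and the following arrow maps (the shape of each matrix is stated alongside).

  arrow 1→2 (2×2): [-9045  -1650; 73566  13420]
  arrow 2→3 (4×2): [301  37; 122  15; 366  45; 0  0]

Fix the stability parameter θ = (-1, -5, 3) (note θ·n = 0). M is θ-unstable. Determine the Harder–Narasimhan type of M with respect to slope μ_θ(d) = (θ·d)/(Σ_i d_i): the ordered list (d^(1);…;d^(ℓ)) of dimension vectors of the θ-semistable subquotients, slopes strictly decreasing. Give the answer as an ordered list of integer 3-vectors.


Interval decomposition of M: I[1,1], I[1,3], I[2,3], I[3,3]^2.
HN type (ℓ=4): μ^(1)=3; μ^(2)=-1; μ^(3)=-3; μ^(4)=-5

((0, 0, 4); (1, 0, 0); (1, 1, 0); (0, 1, 0))


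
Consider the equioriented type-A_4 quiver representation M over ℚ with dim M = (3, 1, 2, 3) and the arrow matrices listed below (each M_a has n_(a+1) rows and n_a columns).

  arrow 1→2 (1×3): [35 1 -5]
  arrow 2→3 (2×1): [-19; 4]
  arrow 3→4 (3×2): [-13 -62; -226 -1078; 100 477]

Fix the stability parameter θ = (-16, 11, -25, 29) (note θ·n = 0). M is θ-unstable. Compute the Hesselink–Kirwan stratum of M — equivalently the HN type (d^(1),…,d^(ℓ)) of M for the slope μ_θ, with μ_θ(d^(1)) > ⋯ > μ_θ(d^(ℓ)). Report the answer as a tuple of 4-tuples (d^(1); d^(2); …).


Via rank(M_{q-1}∘⋯∘M_p): M ≅ I[1,1]^2, I[1,4], I[3,4], I[4,4].
μ_θ-semistable layers: μ^(1)=29; μ^(2)=-7; μ^(3)=-16; μ^(4)=-25

((0, 0, 0, 3); (0, 1, 1, 0); (3, 0, 0, 0); (0, 0, 1, 0))


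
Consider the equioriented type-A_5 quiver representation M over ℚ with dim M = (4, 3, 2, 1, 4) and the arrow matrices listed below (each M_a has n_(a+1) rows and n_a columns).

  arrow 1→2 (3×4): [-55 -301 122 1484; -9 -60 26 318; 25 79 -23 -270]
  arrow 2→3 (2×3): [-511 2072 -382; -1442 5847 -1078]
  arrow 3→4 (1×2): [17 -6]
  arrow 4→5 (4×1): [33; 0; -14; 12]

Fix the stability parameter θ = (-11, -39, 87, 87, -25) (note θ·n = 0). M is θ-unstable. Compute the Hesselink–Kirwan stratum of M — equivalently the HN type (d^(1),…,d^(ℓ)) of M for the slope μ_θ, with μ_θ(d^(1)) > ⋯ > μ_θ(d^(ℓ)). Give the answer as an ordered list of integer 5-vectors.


Barcode: M ≅ I[1,1], I[1,2], I[1,3], I[1,5], I[5,5]^3. HN layers by μ_θ (4 steps, strictly decreasing):
  μ^(1)=87; μ^(2)=149/3; μ^(3)=-11; μ^(4)=-25

((0, 0, 1, 0, 0); (0, 0, 1, 1, 1); (1, 0, 0, 0, 0); (3, 3, 0, 0, 3))


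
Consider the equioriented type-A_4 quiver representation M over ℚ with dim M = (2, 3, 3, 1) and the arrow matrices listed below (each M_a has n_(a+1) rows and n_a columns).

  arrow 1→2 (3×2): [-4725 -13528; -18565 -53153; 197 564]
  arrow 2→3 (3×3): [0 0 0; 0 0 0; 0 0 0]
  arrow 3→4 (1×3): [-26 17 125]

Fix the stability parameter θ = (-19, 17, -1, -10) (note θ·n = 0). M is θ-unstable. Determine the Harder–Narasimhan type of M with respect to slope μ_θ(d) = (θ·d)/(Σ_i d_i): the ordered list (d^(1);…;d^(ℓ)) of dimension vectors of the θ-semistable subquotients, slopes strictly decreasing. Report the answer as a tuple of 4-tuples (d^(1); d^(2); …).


Interval decomposition of M: I[1,2]^2, I[2,2], I[3,3]^2, I[3,4].
HN type (ℓ=4): μ^(1)=17; μ^(2)=-1; μ^(3)=-11/2; μ^(4)=-19

((0, 3, 0, 0); (0, 0, 2, 0); (0, 0, 1, 1); (2, 0, 0, 0))


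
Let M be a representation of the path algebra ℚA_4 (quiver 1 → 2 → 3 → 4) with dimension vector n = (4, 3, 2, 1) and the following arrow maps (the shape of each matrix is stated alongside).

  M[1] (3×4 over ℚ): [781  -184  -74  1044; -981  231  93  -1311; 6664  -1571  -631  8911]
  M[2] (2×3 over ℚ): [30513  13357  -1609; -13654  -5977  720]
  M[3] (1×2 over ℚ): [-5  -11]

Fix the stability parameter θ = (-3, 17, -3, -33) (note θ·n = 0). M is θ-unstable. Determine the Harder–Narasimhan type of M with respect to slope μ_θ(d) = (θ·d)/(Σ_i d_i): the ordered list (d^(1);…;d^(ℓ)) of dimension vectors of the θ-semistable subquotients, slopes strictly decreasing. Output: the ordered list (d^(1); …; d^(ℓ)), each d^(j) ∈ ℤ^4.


Barcode: M ≅ I[1,1]^2, I[1,3], I[1,4], I[2,2]. HN layers by μ_θ (4 steps, strictly decreasing):
  μ^(1)=17; μ^(2)=7; μ^(3)=-3; μ^(4)=-11/2

((0, 1, 0, 0); (0, 1, 1, 0); (3, 0, 0, 0); (1, 1, 1, 1))


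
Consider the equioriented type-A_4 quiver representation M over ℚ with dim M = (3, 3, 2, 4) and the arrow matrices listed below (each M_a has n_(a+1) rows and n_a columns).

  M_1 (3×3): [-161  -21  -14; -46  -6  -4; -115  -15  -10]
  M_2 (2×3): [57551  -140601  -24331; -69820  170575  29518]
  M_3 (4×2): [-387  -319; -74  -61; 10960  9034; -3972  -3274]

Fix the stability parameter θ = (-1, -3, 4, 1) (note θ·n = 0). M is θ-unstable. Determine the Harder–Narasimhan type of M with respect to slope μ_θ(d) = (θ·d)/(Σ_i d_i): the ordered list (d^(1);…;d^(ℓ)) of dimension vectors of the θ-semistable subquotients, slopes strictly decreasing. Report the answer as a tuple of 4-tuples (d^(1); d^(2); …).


Barcode: M ≅ I[1,1]^2, I[1,2], I[2,4]^2, I[4,4]^2. HN layers by μ_θ (5 steps, strictly decreasing):
  μ^(1)=5/2; μ^(2)=1; μ^(3)=-1; μ^(4)=-2; μ^(5)=-3

((0, 0, 2, 2); (0, 0, 0, 2); (2, 0, 0, 0); (1, 1, 0, 0); (0, 2, 0, 0))


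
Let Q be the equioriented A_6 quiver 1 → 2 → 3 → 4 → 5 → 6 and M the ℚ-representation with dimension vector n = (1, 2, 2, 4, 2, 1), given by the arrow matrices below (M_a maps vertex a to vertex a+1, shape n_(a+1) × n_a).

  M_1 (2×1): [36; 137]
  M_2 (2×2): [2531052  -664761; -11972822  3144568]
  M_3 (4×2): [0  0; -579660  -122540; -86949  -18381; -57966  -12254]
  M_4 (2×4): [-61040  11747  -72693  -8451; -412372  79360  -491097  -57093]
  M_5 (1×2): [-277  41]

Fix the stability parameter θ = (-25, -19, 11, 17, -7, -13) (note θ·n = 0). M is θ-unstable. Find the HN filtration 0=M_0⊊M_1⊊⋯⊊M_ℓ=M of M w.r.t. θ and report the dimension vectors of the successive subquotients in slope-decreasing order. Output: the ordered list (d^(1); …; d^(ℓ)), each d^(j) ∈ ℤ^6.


Via rank(M_{q-1}∘⋯∘M_p): M ≅ I[1,5], I[2,3], I[4,4]^2, I[4,6].
μ_θ-semistable layers: μ^(1)=17; μ^(2)=11; μ^(3)=7; μ^(4)=-1; μ^(5)=-19; μ^(6)=-25

((0, 0, 0, 2, 0, 0); (0, 0, 1, 0, 0, 0); (0, 0, 1, 1, 1, 0); (0, 0, 0, 1, 1, 1); (0, 2, 0, 0, 0, 0); (1, 0, 0, 0, 0, 0))
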